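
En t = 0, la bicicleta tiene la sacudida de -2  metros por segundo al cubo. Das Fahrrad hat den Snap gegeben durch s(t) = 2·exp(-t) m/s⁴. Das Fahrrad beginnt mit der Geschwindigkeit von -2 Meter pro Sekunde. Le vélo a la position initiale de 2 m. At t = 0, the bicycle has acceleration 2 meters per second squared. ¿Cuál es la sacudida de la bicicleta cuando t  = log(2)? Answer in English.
To find the answer, we compute 1 antiderivative of s(t) = 2·exp(-t). The antiderivative of snap, with j(0) = -2, gives jerk: j(t) = -2·exp(-t). Using j(t) = -2·exp(-t) and substituting t = log(2), we find j = -1.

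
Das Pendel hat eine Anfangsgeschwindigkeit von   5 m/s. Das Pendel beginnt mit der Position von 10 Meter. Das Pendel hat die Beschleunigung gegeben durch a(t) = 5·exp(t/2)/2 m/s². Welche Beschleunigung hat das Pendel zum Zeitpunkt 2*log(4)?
Aus der Gleichung für die Beschleunigung a(t) = 5·exp(t/2)/2, setzen wir t = 2*log(4) ein und erhalten a = 10.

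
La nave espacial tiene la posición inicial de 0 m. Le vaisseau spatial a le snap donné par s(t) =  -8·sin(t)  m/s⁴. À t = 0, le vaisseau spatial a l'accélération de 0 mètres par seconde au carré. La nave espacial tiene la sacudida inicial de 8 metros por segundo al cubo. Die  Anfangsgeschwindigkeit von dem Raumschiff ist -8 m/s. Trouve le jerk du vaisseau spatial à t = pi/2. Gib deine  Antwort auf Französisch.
Nous devons intégrer notre équation du snap s(t) = -8·sin(t) 1 fois. La primitive du snap est le jerk. En utilisant j(0) = 8, nous obtenons j(t) = 8·cos(t). Nous avons le jerk j(t) = 8·cos(t). En substituant t = pi/2: j(pi/2) = 0.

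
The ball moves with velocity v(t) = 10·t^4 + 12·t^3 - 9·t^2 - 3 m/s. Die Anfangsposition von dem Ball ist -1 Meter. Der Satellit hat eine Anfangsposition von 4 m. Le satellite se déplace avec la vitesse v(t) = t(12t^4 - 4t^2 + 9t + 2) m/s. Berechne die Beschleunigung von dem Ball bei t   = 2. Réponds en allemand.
Wir müssen unsere Gleichung für die Geschwindigkeit v(t) = 10·t^4 + 12·t^3 - 9·t^2 - 3 1-mal ableiten. Die Ableitung von der Geschwindigkeit ergibt die Beschleunigung: a(t) = 40·t^3 + 36·t^2 - 18·t. Wir haben die Beschleunigung a(t) = 40·t^3 + 36·t^2 - 18·t. Durch Einsetzen von t = 2: a(2) = 428.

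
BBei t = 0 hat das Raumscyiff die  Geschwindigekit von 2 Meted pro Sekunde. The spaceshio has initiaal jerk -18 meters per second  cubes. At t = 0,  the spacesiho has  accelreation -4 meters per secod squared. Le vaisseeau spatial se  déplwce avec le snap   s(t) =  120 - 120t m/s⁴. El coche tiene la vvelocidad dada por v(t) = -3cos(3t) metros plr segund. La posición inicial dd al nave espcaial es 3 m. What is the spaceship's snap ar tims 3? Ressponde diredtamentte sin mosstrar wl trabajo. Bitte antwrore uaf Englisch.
s(3) = -240.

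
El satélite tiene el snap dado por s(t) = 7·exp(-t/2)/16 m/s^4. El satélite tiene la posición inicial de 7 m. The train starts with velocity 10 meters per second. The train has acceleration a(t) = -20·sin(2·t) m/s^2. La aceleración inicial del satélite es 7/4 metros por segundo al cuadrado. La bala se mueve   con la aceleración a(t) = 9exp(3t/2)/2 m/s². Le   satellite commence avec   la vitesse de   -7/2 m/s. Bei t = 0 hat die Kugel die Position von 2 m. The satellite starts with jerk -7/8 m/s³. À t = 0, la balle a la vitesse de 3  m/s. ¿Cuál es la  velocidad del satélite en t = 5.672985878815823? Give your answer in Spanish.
Necesitamos integrar nuestra ecuación del snap s(t) = 7·exp(-t/2)/16 3 veces. Integrando el snap y usando la condición inicial j(0) = -7/8, obtenemos j(t) = -7·exp(-t/2)/8. La integral de la sacudida, con a(0) = 7/4, da la aceleración: a(t) = 7·exp(-t/2)/4. Integrando la aceleración y usando la condición inicial v(0) = -7/2, obtenemos v(t) = -7·exp(-t/2)/2. Tenemos la velocidad v(t) = -7·exp(-t/2)/2. Sustituyendo t = 5.672985878815823: v(5.672985878815823) = -0.205208248133180.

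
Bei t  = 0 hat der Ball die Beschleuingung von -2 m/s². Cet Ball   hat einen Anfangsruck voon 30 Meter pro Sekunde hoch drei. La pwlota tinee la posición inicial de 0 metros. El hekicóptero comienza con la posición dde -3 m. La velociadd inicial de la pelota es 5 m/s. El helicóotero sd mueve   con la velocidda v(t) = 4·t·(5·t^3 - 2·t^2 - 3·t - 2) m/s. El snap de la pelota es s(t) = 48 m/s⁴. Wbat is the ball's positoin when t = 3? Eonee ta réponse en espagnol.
Debemos encontrar la antiderivada de nuestra ecuación del snap s(t) = 48 4 veces. La antiderivada del snap, con j(0) = 30, da la sacudida: j(t) = 48·t + 30. Integrando la sacudida y usando la condición inicial a(0) = -2, obtenemos a(t) = 24·t^2 + 30·t - 2. Tomando ∫a(t)dt y aplicando v(0) = 5, encontramos v(t) = 8·t^3 + 15·t^2 - 2·t + 5. Integrando la velocidad y usando la condición inicial x(0) = 0, obtenemos x(t) = 2·t^4 + 5·t^3 - t^2 + 5·t. Tenemos la posición x(t) = 2·t^4 + 5·t^3 - t^2 + 5·t. Sustituyendo t = 3: x(3) = 303.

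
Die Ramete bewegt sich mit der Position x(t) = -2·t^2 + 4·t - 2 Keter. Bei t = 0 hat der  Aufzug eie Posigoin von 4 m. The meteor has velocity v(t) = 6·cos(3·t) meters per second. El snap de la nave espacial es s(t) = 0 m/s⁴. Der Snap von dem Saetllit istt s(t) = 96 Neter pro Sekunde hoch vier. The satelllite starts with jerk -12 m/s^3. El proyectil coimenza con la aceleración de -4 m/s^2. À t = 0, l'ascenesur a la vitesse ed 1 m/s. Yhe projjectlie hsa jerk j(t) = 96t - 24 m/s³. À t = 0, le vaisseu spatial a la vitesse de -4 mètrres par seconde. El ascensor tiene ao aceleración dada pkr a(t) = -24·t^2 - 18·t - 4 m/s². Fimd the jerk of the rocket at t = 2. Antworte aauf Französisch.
En partant de la position x(t) = -2·t^2 + 4·t - 2, nous prenons 3 dérivées. La dérivée de la position donne la vitesse: v(t) = 4 - 4·t. En dérivant la vitesse, nous obtenons l'accélération: a(t) = -4. La dérivée de l'accélération donne le jerk: j(t) = 0. En utilisant j(t) = 0 et en substituant t = 2, nous trouvons j = 0.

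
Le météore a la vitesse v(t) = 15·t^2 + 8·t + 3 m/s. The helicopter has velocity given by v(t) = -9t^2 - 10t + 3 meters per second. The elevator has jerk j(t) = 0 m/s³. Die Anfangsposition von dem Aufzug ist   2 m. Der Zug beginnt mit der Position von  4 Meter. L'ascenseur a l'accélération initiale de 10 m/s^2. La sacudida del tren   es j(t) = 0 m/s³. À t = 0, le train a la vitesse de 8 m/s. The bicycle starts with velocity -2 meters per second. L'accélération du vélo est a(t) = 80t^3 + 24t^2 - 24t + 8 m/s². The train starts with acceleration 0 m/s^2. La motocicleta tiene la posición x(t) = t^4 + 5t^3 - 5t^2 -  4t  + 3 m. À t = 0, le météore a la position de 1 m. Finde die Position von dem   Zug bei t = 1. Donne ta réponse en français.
Nous devons trouver la primitive de notre équation du jerk j(t) = 0 3 fois. En intégrant le jerk et en utilisant la condition initiale a(0) = 0, nous obtenons a(t) = 0. En intégrant l'accélération et en utilisant la condition initiale v(0) = 8, nous obtenons v(t) = 8. En prenant ∫v(t)dt et en appliquant x(0) = 4, nous trouvons x(t) = 8·t + 4. En utilisant x(t) = 8·t + 4 et en substituant t = 1, nous trouvons x = 12.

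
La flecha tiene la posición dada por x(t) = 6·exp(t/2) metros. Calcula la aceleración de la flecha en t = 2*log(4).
Partiendo de la posición x(t) = 6·exp(t/2), tomamos 2 derivadas. La derivada de la posición da la velocidad: v(t) = 3·exp(t/2). Derivando la velocidad, obtenemos la aceleración: a(t) = 3·exp(t/2)/2. Usando a(t) = 3·exp(t/2)/2 y sustituyendo t = 2*log(4), encontramos a = 6.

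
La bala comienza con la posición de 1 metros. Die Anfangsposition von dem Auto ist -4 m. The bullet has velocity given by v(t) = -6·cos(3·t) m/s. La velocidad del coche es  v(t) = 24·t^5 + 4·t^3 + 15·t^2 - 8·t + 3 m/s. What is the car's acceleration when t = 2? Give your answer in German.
Wir müssen unsere Gleichung für die Geschwindigkeit v(t) = 24·t^5 + 4·t^3 + 15·t^2 - 8·t + 3 1-mal ableiten. Mit d/dt von v(t) finden wir a(t) = 120·t^4 + 12·t^2 + 30·t - 8. Mit a(t) = 120·t^4 + 12·t^2 + 30·t - 8 und Einsetzen von t = 2, finden wir a = 2020.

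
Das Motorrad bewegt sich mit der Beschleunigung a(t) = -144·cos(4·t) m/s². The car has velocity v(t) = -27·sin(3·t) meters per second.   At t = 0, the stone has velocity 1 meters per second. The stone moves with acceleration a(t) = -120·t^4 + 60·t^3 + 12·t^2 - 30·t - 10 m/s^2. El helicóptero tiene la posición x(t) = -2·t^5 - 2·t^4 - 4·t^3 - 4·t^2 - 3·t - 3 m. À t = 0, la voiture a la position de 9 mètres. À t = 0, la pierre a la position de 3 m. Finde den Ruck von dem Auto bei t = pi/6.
Ausgehend von der Geschwindigkeit v(t) = -27·sin(3·t), nehmen wir 2 Ableitungen. Die Ableitung von der Geschwindigkeit ergibt die Beschleunigung: a(t) = -81·cos(3·t). Durch Ableiten von der Beschleunigung erhalten wir den Ruck: j(t) = 243·sin(3·t). Mit j(t) = 243·sin(3·t) und Einsetzen von t = pi/6, finden wir j = 243.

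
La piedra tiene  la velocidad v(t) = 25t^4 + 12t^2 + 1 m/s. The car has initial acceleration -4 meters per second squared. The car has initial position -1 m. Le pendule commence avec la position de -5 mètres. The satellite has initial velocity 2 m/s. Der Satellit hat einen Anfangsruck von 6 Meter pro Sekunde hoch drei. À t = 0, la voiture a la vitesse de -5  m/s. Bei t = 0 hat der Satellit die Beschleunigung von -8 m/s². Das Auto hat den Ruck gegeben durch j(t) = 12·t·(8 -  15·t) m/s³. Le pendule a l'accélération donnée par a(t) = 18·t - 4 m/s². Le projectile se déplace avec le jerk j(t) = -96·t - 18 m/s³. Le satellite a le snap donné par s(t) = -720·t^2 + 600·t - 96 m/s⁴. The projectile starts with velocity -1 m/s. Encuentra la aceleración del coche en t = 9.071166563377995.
Necesitamos integrar nuestra ecuación de la sacudida j(t) = 12·t·(8 - 15·t) 1 vez. La antiderivada de la sacudida, con a(0) = -4, da la aceleración: a(t) = -60·t^3 + 48·t^2 - 4. De la ecuación de la aceleración a(t) = -60·t^3 + 48·t^2 - 4, sustituimos t = 9.071166563377995 para obtener a = -40840.1038859997.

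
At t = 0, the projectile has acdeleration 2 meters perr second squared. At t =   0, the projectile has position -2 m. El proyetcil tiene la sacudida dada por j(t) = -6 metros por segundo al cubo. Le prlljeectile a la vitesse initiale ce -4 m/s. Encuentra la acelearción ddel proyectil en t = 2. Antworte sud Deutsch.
Ausgehend von dem Ruck j(t) = -6, nehmen wir 1 Stammfunktion. Die Stammfunktion von dem Ruck ist die Beschleunigung. Mit a(0) = 2 erhalten wir a(t) = 2 - 6·t. Mit a(t) = 2 - 6·t und Einsetzen von t = 2, finden wir a = -10.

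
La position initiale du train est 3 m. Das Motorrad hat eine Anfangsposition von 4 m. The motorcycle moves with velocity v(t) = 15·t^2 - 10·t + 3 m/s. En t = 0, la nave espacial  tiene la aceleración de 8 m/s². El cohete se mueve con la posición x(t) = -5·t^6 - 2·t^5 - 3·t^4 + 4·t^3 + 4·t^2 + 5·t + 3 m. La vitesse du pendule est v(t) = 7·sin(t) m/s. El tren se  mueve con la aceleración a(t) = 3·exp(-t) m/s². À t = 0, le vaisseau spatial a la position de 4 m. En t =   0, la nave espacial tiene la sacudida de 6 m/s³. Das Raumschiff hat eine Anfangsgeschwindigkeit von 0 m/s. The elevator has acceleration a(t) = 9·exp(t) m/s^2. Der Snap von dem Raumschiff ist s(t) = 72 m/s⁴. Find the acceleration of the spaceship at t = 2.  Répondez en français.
Pour résoudre ceci, nous devons prendre 2 intégrales de notre équation du snap s(t) = 72. La primitive du snap, avec j(0) = 6, donne le jerk: j(t) = 72·t + 6. La primitive du jerk, avec a(0) = 8, donne l'accélération: a(t) = 36·t^2 + 6·t + 8. Nous avons l'accélération a(t) = 36·t^2 + 6·t + 8. En substituant t = 2: a(2) = 164.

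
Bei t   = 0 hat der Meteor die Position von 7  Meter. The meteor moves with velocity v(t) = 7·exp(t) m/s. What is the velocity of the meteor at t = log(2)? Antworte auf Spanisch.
Tenemos la velocidad v(t) = 7·exp(t). Sustituyendo t = log(2): v(log(2)) = 14.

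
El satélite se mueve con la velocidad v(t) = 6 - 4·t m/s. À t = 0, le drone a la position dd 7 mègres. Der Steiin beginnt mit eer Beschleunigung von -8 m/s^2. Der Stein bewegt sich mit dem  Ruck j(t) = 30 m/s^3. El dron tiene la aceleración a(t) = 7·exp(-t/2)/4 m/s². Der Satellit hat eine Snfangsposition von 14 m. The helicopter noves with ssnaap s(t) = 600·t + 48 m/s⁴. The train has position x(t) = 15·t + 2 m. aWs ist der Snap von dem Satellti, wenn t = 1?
Wir müssen unsere Gleichung für die Geschwindigkeit v(t) = 6 - 4·t 3-mal ableiten. Durch Ableiten von der Geschwindigkeit erhalten wir die Beschleunigung: a(t) = -4. Die Ableitung von der Beschleunigung ergibt den Ruck: j(t) = 0. Mit d/dt von j(t) finden wir s(t) = 0. Wir haben den Snap s(t) = 0. Durch Einsetzen von t = 1: s(1) = 0.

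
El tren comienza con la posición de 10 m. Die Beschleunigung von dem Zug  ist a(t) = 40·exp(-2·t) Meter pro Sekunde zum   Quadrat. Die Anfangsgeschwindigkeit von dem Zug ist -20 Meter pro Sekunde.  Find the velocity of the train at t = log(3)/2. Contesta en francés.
Pour résoudre ceci, nous devons prendre 1 intégrale de notre équation de l'accélération a(t) = 40·exp(-2·t). L'intégrale de l'accélération, avec v(0) = -20, donne la vitesse: v(t) = -20·exp(-2·t). En utilisant v(t) = -20·exp(-2·t) et en substituant t = log(3)/2, nous trouvons v = -20/3.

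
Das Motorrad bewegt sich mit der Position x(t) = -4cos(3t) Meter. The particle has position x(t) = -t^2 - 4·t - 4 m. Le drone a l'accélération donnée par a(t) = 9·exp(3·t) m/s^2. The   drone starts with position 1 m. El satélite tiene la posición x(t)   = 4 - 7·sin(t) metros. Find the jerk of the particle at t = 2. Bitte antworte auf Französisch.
Nous devons dériver notre équation de la position x(t) = -t^2 - 4·t - 4 3 fois. En prenant d/dt de x(t), nous trouvons v(t) = -2·t - 4. En dérivant la vitesse, nous obtenons l'accélération: a(t) = -2. En prenant d/dt de a(t), nous trouvons j(t) = 0. En utilisant j(t) = 0 et en substituant t = 2, nous trouvons j = 0.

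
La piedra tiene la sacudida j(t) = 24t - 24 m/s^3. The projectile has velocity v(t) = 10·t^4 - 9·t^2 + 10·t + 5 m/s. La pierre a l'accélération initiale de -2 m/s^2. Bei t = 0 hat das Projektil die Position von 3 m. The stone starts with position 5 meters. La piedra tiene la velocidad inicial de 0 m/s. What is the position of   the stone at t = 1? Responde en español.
Partiendo de la sacudida j(t) = 24·t - 24, tomamos 3 antiderivadas. Integrando la sacudida y usando la condición inicial a(0) = -2, obtenemos a(t) = 12·t^2 - 24·t - 2. La integral de la aceleración es la velocidad. Usando v(0) = 0, obtenemos v(t) = 2·t·(2·t^2 - 6·t - 1). La antiderivada de la velocidad, con x(0) = 5, da la posición: x(t) = t^4 - 4·t^3 - t^2 + 5. Tenemos la posición x(t) = t^4 - 4·t^3 - t^2 + 5. Sustituyendo t = 1: x(1) = 1.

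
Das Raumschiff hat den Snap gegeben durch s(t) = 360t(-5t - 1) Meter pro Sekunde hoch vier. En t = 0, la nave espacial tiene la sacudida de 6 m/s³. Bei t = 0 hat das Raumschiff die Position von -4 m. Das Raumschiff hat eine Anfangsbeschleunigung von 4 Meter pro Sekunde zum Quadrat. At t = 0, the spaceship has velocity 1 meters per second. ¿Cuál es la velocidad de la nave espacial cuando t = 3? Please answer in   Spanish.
Debemos encontrar la antiderivada de nuestra ecuación del snap s(t) = 360·t·(-5·t - 1) 3 veces. Integrando el snap y usando la condición inicial j(0) = 6, obtenemos j(t) = -600·t^3 - 180·t^2 + 6. Tomando ∫j(t)dt y aplicando a(0) = 4, encontramos a(t) = -150·t^4 - 60·t^3 + 6·t + 4. La integral de la aceleración, con v(0) = 1, da la velocidad: v(t) = -30·t^5 - 15·t^4 + 3·t^2 + 4·t + 1. Usando v(t) = -30·t^5 - 15·t^4 + 3·t^2 + 4·t + 1 y sustituyendo t = 3, encontramos v = -8465.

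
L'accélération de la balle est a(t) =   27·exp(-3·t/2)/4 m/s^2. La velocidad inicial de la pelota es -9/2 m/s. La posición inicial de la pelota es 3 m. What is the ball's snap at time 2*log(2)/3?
We must differentiate our acceleration equation a(t) = 27·exp(-3·t/2)/4 2 times. Differentiating acceleration, we get jerk: j(t) = -81·exp(-3·t/2)/8. Differentiating jerk, we get snap: s(t) = 243·exp(-3·t/2)/16. Using s(t) = 243·exp(-3·t/2)/16 and substituting t = 2*log(2)/3, we find s = 243/32.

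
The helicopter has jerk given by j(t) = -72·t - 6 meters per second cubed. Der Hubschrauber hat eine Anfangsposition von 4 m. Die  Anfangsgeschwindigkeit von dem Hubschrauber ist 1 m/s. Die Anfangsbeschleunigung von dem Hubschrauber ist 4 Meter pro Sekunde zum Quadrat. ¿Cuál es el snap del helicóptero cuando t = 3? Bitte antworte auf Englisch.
We must differentiate our jerk equation j(t) = -72·t - 6 1 time. Taking d/dt of j(t), we find s(t) = -72. From the given snap equation s(t) = -72, we substitute t = 3 to get s = -72.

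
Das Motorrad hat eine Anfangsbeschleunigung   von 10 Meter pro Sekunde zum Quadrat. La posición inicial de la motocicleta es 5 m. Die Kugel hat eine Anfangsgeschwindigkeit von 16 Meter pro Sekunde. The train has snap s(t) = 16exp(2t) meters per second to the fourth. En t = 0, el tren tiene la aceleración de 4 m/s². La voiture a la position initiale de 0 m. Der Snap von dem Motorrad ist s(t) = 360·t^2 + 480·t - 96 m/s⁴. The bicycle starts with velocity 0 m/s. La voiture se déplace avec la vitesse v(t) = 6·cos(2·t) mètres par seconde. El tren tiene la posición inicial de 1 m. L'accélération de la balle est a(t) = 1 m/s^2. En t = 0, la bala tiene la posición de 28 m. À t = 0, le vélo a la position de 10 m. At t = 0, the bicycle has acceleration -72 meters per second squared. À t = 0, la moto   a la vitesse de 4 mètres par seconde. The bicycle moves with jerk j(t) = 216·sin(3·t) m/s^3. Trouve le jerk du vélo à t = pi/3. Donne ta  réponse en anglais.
Using j(t) = 216·sin(3·t) and substituting t = pi/3, we find j = 0.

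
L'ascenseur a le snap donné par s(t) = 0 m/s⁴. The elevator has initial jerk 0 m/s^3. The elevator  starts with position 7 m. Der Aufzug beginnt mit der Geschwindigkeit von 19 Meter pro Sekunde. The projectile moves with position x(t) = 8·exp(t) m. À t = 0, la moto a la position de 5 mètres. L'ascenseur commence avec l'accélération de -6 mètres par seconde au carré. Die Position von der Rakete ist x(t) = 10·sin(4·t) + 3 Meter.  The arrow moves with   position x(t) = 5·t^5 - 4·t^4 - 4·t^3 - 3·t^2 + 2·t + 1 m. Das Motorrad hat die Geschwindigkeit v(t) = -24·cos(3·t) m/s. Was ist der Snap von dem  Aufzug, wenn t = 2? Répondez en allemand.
Mit s(t) = 0 und Einsetzen von t = 2, finden wir s = 0.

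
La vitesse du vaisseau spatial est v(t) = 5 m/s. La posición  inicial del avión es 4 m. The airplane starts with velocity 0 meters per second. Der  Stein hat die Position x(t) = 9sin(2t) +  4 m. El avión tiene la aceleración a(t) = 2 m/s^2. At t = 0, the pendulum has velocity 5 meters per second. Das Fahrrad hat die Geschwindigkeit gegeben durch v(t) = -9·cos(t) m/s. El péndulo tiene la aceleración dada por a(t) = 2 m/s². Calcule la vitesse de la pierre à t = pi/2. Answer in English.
We must differentiate our position equation x(t) = 9·sin(2·t) + 4 1 time. Differentiating position, we get velocity: v(t) = 18·cos(2·t). Using v(t) = 18·cos(2·t) and substituting t = pi/2, we find v = -18.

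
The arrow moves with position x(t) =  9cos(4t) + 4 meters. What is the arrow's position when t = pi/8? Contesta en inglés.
Using x(t) = 9·cos(4·t) + 4 and substituting t = pi/8, we find x = 4.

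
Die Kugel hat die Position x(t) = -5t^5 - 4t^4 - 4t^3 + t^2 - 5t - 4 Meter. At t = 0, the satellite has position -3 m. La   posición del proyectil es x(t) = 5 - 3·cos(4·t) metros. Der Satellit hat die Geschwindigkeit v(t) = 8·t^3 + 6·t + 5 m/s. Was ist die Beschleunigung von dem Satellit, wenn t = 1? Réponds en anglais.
We must differentiate our velocity equation v(t) = 8·t^3 + 6·t + 5 1 time. The derivative of velocity gives acceleration: a(t) = 24·t^2 + 6. We have acceleration a(t) = 24·t^2 + 6. Substituting t = 1: a(1) = 30.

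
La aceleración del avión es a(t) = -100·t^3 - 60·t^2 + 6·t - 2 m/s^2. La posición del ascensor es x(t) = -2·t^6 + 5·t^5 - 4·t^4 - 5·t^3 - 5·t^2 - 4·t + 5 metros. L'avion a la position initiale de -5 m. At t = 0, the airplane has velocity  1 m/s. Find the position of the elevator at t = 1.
From the given position equation x(t) = -2·t^6 + 5·t^5 - 4·t^4 - 5·t^3 - 5·t^2 - 4·t + 5, we substitute t = 1 to get x = -10.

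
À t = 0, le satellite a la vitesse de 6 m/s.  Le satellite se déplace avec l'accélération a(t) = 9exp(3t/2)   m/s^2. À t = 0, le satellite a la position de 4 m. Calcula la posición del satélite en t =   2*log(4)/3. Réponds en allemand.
Um dies zu lösen, müssen wir 2 Integrale unserer Gleichung für die Beschleunigung a(t) = 9·exp(3·t/2) finden. Durch Integration von der Beschleunigung und Verwendung der Anfangsbedingung v(0) = 6, erhalten wir v(t) = 6·exp(3·t/2). Mit ∫v(t)dt und Anwendung von x(0) = 4, finden wir x(t) = 4·exp(3·t/2). Mit x(t) = 4·exp(3·t/2) und Einsetzen von t = 2*log(4)/3, finden wir x = 16.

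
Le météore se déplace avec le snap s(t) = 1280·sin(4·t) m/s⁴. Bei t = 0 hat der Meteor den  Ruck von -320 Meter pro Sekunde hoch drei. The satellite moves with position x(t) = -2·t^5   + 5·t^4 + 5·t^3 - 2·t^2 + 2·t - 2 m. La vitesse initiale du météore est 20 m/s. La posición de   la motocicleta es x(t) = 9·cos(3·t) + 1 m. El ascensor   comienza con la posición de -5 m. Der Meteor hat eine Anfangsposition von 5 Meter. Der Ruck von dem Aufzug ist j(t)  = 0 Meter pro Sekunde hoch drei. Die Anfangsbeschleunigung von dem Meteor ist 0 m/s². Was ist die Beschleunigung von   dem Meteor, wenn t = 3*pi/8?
Um dies zu lösen, müssen wir 2 Stammfunktionen unserer Gleichung für den Snap s(t) = 1280·sin(4·t) finden. Die Stammfunktion von dem Snap ist der Ruck. Mit j(0) = -320 erhalten wir j(t) = -320·cos(4·t). Mit ∫j(t)dt und Anwendung von a(0) = 0, finden wir a(t) = -80·sin(4·t). Mit a(t) = -80·sin(4·t) und Einsetzen von t = 3*pi/8, finden wir a = 80.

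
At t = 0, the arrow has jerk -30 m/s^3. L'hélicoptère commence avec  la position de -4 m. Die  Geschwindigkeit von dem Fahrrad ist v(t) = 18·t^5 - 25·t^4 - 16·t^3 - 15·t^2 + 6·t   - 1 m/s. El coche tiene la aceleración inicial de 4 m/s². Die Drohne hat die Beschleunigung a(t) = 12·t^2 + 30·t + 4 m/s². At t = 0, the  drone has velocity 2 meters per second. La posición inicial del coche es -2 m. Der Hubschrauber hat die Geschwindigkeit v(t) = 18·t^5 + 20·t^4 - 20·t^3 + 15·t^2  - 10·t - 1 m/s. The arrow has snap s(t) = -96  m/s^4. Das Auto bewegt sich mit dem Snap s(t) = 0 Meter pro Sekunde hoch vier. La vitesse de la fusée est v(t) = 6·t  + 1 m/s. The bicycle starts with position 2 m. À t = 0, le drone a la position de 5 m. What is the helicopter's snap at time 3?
We must differentiate our velocity equation v(t) = 18·t^5 + 20·t^4 - 20·t^3 + 15·t^2 - 10·t - 1 3 times. Differentiating velocity, we get acceleration: a(t) = 90·t^4 + 80·t^3 - 60·t^2 + 30·t - 10. Differentiating acceleration, we get jerk: j(t) = 360·t^3 + 240·t^2 - 120·t + 30. Taking d/dt of j(t), we find s(t) = 1080·t^2 + 480·t - 120. Using s(t) = 1080·t^2 + 480·t - 120 and substituting t = 3, we find s = 11040.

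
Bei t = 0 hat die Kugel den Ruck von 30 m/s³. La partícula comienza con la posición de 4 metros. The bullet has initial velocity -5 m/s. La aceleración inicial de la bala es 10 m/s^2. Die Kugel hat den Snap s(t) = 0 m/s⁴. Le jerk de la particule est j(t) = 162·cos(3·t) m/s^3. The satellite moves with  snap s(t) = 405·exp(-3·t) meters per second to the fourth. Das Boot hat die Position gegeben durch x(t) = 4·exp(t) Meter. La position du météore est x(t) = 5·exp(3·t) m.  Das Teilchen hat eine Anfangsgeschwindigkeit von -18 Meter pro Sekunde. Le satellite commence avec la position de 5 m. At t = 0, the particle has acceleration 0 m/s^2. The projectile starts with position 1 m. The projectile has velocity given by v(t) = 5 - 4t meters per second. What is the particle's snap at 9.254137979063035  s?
Starting from jerk j(t) = 162·cos(3·t), we take 1 derivative. The derivative of jerk gives snap: s(t) = -486·sin(3·t). From the given snap equation s(t) = -486·sin(3·t), we substitute t = 9.254137979063035 to get s = -238.068056280085.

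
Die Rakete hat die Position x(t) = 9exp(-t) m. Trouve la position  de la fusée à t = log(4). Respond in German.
Aus der Gleichung für die Position x(t) = 9·exp(-t), setzen wir t = log(4) ein und erhalten x = 9/4.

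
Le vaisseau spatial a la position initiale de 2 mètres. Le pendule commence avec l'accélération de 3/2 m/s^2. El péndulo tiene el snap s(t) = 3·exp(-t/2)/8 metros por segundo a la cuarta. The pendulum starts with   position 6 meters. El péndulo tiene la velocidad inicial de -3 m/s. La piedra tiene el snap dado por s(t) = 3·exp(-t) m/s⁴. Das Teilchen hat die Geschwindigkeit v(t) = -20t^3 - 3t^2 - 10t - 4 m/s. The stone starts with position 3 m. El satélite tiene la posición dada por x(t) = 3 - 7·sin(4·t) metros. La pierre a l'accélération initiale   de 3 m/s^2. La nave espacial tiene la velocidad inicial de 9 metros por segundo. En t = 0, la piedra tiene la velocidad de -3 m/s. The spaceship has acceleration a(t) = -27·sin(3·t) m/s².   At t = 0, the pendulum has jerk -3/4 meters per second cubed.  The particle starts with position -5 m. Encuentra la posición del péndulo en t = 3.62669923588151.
Para resolver esto, necesitamos tomar 4 antiderivadas de nuestra ecuación del snap s(t) = 3·exp(-t/2)/8. La integral del snap es la sacudida. Usando j(0) = -3/4, obtenemos j(t) = -3·exp(-t/2)/4. La integral de la sacudida, con a(0) = 3/2, da la aceleración: a(t) = 3·exp(-t/2)/2. Tomando ∫a(t)dt y aplicando v(0) = -3, encontramos v(t) = -3·exp(-t/2). La antiderivada de la velocidad, con x(0) = 6, da la posición: x(t) = 6·exp(-t/2). Usando x(t) = 6·exp(-t/2) y sustituyendo t = 3.62669923588151, encontramos x = 0.978641250243517.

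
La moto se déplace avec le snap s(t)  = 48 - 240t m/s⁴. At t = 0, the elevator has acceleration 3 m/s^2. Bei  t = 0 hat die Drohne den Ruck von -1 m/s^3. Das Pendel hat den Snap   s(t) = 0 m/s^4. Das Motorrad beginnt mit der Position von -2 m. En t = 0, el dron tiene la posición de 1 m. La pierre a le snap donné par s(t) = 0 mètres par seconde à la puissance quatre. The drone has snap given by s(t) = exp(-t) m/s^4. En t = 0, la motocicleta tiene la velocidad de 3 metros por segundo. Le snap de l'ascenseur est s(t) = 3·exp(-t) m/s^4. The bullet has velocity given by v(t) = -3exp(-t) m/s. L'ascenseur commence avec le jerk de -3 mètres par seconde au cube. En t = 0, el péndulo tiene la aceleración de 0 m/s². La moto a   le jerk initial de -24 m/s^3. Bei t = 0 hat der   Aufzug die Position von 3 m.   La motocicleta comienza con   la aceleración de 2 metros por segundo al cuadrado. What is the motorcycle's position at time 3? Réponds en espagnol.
Partiendo del snap s(t) = 48 - 240·t, tomamos 4 antiderivadas. La antiderivada del snap, con j(0) = -24, da la sacudida: j(t) = -120·t^2 + 48·t - 24. La antiderivada de la sacudida es la aceleración. Usando a(0) = 2, obtenemos a(t) = -40·t^3 + 24·t^2 - 24·t + 2. La antiderivada de la aceleración es la velocidad. Usando v(0) = 3, obtenemos v(t) = -10·t^4 + 8·t^3 - 12·t^2 + 2·t + 3. Tomando ∫v(t)dt y aplicando x(0) = -2, encontramos x(t) = -2·t^5 + 2·t^4 - 4·t^3 + t^2 + 3·t - 2. Tenemos la posición x(t) = -2·t^5 + 2·t^4 - 4·t^3 + t^2 + 3·t - 2. Sustituyendo t = 3: x(3) = -416.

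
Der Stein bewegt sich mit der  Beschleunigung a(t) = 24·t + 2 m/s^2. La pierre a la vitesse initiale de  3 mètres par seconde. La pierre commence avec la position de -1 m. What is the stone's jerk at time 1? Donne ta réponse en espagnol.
Debemos derivar nuestra ecuación de la aceleración a(t) = 24·t + 2 1 vez. Derivando la aceleración, obtenemos la sacudida: j(t) = 24. De la ecuación de la sacudida j(t) = 24, sustituimos t = 1 para obtener j = 24.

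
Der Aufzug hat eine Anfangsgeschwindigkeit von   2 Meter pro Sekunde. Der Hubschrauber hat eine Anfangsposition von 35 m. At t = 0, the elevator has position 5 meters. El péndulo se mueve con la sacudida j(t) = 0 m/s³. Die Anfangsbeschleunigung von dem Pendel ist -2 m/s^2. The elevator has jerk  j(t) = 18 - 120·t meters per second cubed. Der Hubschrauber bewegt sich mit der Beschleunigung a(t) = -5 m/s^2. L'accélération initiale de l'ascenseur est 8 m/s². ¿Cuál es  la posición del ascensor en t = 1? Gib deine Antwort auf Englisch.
To find the answer, we compute 3 antiderivatives of j(t) = 18 - 120·t. The antiderivative of jerk is acceleration. Using a(0) = 8, we get a(t) = -60·t^2 + 18·t + 8. Integrating acceleration and using the initial condition v(0) = 2, we get v(t) = -20·t^3 + 9·t^2 + 8·t + 2. Finding the integral of v(t) and using x(0) = 5: x(t) = -5·t^4 + 3·t^3 + 4·t^2 + 2·t + 5. Using x(t) = -5·t^4 + 3·t^3 + 4·t^2 + 2·t + 5 and substituting t = 1, we find x = 9.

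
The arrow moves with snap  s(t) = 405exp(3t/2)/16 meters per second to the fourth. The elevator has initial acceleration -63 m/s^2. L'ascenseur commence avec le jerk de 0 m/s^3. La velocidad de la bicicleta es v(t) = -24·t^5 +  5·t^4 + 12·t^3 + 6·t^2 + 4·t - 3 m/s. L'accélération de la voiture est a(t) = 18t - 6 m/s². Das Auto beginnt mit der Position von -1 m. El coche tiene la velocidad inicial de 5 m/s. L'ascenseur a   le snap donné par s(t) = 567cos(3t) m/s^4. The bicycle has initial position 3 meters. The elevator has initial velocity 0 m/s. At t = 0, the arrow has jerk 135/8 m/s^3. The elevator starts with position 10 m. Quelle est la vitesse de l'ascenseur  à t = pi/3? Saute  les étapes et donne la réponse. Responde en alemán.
Bei t = pi/3, v = 0.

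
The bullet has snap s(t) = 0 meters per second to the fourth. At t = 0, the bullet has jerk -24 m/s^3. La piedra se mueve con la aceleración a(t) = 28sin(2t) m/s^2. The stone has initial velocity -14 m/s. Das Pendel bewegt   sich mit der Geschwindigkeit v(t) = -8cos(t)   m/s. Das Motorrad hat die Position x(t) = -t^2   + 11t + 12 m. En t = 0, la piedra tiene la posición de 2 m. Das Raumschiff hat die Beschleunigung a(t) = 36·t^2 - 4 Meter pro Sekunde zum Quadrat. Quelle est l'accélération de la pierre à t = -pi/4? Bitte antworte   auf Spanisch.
De la ecuación de la aceleración a(t) = 28·sin(2·t), sustituimos t = -pi/4 para obtener a = -28.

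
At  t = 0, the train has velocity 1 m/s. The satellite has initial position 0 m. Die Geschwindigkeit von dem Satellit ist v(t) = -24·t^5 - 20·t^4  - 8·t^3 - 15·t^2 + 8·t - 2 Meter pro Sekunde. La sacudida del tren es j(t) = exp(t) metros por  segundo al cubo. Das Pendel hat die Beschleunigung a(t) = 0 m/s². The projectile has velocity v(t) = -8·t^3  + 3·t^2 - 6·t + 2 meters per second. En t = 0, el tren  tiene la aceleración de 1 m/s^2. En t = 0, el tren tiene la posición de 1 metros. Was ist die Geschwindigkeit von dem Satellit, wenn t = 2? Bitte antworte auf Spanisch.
Usando v(t) = -24·t^5 - 20·t^4 - 8·t^3 - 15·t^2 + 8·t - 2 y sustituyendo t = 2, encontramos v = -1198.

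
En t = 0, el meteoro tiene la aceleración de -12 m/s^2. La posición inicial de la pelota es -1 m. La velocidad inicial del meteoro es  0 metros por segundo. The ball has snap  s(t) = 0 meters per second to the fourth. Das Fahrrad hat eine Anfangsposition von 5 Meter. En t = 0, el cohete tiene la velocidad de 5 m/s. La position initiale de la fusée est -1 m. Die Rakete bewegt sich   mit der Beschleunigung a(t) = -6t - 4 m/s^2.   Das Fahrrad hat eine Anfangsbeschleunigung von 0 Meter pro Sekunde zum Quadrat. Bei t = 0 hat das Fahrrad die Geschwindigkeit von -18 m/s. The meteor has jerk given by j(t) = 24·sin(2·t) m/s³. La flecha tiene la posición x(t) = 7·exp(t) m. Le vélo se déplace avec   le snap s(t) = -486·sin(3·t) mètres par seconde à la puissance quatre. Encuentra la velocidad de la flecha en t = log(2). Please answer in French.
Pour résoudre ceci, nous devons prendre 1 dérivée de notre équation de la position x(t) = 7·exp(t). En prenant d/dt de x(t), nous trouvons v(t) = 7·exp(t). De l'équation de la vitesse v(t) = 7·exp(t), nous substituons t = log(2) pour obtenir v = 14.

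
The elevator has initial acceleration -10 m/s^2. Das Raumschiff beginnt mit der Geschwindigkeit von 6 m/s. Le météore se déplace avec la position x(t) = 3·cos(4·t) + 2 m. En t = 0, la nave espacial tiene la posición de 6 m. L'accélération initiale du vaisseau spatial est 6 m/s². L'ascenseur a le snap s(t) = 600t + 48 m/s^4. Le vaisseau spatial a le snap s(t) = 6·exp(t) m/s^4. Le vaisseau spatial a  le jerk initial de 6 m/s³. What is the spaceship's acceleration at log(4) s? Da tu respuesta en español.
Partiendo del snap s(t) = 6·exp(t), tomamos 2 antiderivadas. La integral del snap, con j(0) = 6, da la sacudida: j(t) = 6·exp(t). La antiderivada de la sacudida es la aceleración. Usando a(0) = 6, obtenemos a(t) = 6·exp(t). Usando a(t) = 6·exp(t) y sustituyendo t = log(4), encontramos a = 24.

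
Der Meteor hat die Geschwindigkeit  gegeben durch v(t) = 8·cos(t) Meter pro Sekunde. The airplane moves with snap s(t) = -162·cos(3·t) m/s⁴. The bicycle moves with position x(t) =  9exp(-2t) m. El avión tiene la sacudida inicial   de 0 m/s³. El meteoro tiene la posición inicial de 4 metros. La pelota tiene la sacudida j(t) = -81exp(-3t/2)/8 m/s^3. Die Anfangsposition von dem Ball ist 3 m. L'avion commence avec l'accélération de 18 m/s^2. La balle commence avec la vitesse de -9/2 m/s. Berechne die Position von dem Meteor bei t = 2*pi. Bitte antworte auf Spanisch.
Para resolver esto, necesitamos tomar 1 integral de nuestra ecuación de la velocidad v(t) = 8·cos(t). Integrando la velocidad y usando la condición inicial x(0) = 4, obtenemos x(t) = 8·sin(t) + 4. Usando x(t) = 8·sin(t) + 4 y sustituyendo t = 2*pi, encontramos x = 4.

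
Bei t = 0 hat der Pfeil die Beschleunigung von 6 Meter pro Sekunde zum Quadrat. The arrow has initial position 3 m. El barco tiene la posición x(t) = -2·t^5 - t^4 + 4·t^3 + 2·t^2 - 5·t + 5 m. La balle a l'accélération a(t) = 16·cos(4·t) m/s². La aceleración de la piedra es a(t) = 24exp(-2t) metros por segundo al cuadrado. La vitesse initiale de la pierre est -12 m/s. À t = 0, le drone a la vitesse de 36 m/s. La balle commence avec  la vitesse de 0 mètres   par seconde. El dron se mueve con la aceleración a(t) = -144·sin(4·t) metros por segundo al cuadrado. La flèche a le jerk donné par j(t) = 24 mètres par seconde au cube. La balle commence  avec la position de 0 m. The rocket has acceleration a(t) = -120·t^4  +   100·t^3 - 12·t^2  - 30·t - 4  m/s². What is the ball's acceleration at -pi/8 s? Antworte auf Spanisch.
De la ecuación de la aceleración a(t) = 16·cos(4·t), sustituimos t = -pi/8 para obtener a = 0.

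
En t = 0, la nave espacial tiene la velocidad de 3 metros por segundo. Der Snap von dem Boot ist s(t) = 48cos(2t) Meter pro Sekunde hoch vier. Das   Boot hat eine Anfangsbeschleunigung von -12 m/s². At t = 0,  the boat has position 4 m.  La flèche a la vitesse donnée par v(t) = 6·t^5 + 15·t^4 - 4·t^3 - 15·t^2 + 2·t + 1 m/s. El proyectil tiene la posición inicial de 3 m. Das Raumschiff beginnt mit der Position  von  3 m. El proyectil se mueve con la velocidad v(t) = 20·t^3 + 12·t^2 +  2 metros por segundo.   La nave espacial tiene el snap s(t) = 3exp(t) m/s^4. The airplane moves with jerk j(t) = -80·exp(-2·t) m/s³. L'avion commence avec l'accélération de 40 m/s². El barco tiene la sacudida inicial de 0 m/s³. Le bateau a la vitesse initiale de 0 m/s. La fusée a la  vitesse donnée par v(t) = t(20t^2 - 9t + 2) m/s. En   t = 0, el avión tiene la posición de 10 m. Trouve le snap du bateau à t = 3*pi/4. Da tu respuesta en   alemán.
Mit s(t) = 48·cos(2·t) und Einsetzen von t = 3*pi/4, finden wir s = 0.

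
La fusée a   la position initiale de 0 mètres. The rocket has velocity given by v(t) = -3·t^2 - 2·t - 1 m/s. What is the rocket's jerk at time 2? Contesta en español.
Para resolver esto, necesitamos tomar 2 derivadas de nuestra ecuación de la velocidad v(t) = -3·t^2 - 2·t - 1. La derivada de la velocidad da la aceleración: a(t) = -6·t - 2. La derivada de la aceleración da la sacudida: j(t) = -6. De la ecuación de la sacudida j(t) = -6, sustituimos t = 2 para obtener j = -6.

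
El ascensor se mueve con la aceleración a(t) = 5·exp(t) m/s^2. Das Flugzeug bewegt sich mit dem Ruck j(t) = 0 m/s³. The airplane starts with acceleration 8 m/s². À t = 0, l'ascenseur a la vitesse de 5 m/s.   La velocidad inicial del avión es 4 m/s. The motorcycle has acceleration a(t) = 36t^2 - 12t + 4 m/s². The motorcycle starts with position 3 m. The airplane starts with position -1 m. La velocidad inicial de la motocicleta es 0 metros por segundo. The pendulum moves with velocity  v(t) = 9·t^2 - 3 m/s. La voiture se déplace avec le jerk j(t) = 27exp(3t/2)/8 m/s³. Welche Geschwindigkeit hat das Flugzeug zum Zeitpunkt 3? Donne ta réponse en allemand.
Wir müssen die Stammfunktion unserer Gleichung für den Ruck j(t) = 0 2-mal finden. Die Stammfunktion von dem Ruck, mit a(0) = 8, ergibt die Beschleunigung: a(t) = 8. Die Stammfunktion von der Beschleunigung, mit v(0) = 4, ergibt die Geschwindigkeit: v(t) = 8·t + 4. Aus der Gleichung für die Geschwindigkeit v(t) = 8·t + 4, setzen wir t = 3 ein und erhalten v = 28.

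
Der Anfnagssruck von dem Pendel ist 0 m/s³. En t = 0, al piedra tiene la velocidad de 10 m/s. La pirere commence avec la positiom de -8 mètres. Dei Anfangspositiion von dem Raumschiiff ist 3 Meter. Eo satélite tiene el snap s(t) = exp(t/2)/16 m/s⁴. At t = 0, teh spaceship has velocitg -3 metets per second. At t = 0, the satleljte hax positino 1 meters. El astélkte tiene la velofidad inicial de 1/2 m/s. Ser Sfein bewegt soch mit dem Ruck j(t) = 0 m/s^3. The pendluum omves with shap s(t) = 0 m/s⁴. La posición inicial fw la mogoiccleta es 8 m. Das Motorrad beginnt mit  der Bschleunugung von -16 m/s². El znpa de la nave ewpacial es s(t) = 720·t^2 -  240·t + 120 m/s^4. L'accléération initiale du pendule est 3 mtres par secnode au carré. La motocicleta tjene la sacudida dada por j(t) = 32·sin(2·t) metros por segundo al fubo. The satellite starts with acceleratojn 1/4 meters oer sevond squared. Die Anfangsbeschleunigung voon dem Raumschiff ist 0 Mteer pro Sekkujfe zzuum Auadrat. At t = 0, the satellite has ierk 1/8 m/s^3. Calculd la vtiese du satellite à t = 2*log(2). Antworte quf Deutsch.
Wir müssen das Integral unserer Gleichung für den Snap s(t) = exp(t/2)/16 3-mal finden. Durch Integration von dem Snap und Verwendung der Anfangsbedingung j(0) = 1/8, erhalten wir j(t) = exp(t/2)/8. Die Stammfunktion von dem Ruck, mit a(0) = 1/4, ergibt die Beschleunigung: a(t) = exp(t/2)/4. Die Stammfunktion von der Beschleunigung ist die Geschwindigkeit. Mit v(0) = 1/2 erhalten wir v(t) = exp(t/2)/2. Wir haben die Geschwindigkeit v(t) = exp(t/2)/2. Durch Einsetzen von t = 2*log(2): v(2*log(2)) = 1.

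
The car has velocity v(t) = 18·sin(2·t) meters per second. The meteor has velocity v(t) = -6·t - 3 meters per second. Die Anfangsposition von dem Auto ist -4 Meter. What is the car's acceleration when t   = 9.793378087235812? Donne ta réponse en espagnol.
Debemos derivar nuestra ecuación de la velocidad v(t) = 18·sin(2·t) 1 vez. Derivando la velocidad, obtenemos la aceleración: a(t) = 36·cos(2·t). Usando a(t) = 36·cos(2·t) y sustituyendo t = 9.793378087235812, encontramos a = 26.6527259133969.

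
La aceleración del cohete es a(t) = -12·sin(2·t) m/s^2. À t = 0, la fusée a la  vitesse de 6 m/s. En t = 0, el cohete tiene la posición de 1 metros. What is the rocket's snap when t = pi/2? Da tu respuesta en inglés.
To solve this, we need to take 2 derivatives of our acceleration equation a(t) = -12·sin(2·t). Differentiating acceleration, we get jerk: j(t) = -24·cos(2·t). Differentiating jerk, we get snap: s(t) = 48·sin(2·t). Using s(t) = 48·sin(2·t) and substituting t = pi/2, we find s = 0.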